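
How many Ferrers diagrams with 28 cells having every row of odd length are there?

222

Direct enumeration gives 222 partitions.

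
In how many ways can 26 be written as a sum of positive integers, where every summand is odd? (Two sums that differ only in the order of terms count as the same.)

165

Direct enumeration gives 165 partitions.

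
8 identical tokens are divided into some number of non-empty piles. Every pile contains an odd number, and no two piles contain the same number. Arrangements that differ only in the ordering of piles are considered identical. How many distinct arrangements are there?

The partitions of 8 that satisfy the conditions:
1, 7
3, 5
That's 2 in total.

2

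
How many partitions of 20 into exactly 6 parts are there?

90

There are 90 such partitions.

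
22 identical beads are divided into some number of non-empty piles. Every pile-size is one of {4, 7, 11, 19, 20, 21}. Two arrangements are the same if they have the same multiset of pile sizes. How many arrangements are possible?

Enumerating:
11, 11
4, 7, 11
4, 4, 7, 7

3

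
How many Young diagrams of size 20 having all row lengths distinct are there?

64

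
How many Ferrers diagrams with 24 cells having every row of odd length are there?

122

A full systematic count gives 122.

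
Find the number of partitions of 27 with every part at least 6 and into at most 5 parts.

24

The partitions of 27 that satisfy the conditions:
27
21,6
20,7
19,8
18,9
17,10
16,11
15,12
15,6,6
14,13
14,7,6
13,8,6
13,7,7
12,9,6
12,8,7
11,10,6
11,9,7
11,8,8
10,10,7
10,9,8
9,9,9
9,6,6,6
8,7,6,6
7,7,7,6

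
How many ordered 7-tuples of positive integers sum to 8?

By stars and bars with positive parts, the count is C(7,6) = 7.

7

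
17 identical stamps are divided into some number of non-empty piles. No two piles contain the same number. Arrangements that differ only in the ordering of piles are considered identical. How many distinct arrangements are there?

A partial list (first 12 by largest part):
17
16 + 1
15 + 2
14 + 3
14 + 2 + 1
13 + 4
13 + 3 + 1
12 + 5
12 + 4 + 1
12 + 3 + 2
11 + 6
11 + 5 + 1
…and 26 more, for 38 total.

38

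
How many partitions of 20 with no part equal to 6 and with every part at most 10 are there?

402

Counting exhaustively, 402 partitions satisfy the conditions.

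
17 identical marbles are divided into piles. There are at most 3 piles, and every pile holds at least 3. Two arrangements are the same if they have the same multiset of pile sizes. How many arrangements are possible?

The partitions of 17 that satisfy the conditions:
17
14 + 3
13 + 4
12 + 5
11 + 6
11 + 3 + 3
10 + 7
10 + 4 + 3
9 + 8
9 + 5 + 3
9 + 4 + 4
8 + 6 + 3
8 + 5 + 4
7 + 7 + 3
7 + 6 + 4
7 + 5 + 5
6 + 6 + 5
Counting gives 17.

17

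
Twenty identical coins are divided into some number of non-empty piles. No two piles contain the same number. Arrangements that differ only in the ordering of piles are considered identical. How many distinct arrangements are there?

64

There are too many to list fully; the first 12 (by largest part) are:
20
19, 1
18, 2
17, 3
17, 2, 1
16, 4
16, 3, 1
15, 5
15, 4, 1
15, 3, 2
14, 6
14, 5, 1
…and 52 more, for 64 total.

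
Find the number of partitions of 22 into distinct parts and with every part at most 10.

35

There are too many to list fully; the first 12 (by largest part) are:
3+9+10
1+2+9+10
4+8+10
1+3+8+10
5+7+10
1+4+7+10
2+3+7+10
1+5+6+10
2+4+6+10
1+2+3+6+10
3+4+5+10
1+2+4+5+10
…and 23 more, for 35 total.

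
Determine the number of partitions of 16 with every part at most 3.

30

A partial list (first 12 by largest part):
1,3,3,3,3,3
2,2,3,3,3,3
1,1,2,3,3,3,3
1,1,1,1,3,3,3,3
1,2,2,2,3,3,3
1,1,1,2,2,3,3,3
1,1,1,1,1,2,3,3,3
1,1,1,1,1,1,1,3,3,3
2,2,2,2,2,3,3
1,1,2,2,2,2,3,3
1,1,1,1,2,2,2,3,3
1,1,1,1,1,1,2,2,3,3
…and 18 more, for 30 total.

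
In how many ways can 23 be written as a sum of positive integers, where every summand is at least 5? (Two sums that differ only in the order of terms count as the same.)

They are:
23
18 + 5
17 + 6
16 + 7
15 + 8
14 + 9
13 + 10
13 + 5 + 5
12 + 11
12 + 6 + 5
11 + 7 + 5
11 + 6 + 6
10 + 8 + 5
10 + 7 + 6
9 + 9 + 5
9 + 8 + 6
9 + 7 + 7
8 + 8 + 7
8 + 5 + 5 + 5
7 + 6 + 5 + 5
6 + 6 + 6 + 5

21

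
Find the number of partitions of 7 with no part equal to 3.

10

Listing the qualifying partitions of 7:
7
6,1
5,2
5,1,1
4,2,1
4,1,1,1
2,2,2,1
2,2,1,1,1
2,1,1,1,1,1
1,1,1,1,1,1,1
Counting gives 10.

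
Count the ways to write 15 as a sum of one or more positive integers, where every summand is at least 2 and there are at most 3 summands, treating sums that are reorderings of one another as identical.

19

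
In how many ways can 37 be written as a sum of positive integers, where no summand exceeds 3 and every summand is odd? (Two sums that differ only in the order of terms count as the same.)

13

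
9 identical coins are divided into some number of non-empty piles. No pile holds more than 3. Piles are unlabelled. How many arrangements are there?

Enumerating:
3 + 3 + 3
3 + 3 + 2 + 1
3 + 3 + 1 + 1 + 1
3 + 2 + 2 + 2
3 + 2 + 2 + 1 + 1
3 + 2 + 1 + 1 + 1 + 1
3 + 1 + 1 + 1 + 1 + 1 + 1
2 + 2 + 2 + 2 + 1
2 + 2 + 2 + 1 + 1 + 1
2 + 2 + 1 + 1 + 1 + 1 + 1
2 + 1 + 1 + 1 + 1 + 1 + 1 + 1
1 + 1 + 1 + 1 + 1 + 1 + 1 + 1 + 1

12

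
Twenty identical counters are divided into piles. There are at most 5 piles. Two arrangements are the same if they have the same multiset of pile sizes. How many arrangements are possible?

There are 192 such partitions.

192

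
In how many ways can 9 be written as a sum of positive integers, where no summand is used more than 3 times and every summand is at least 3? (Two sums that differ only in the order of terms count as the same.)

The partitions of 9 that satisfy the conditions:
9
3,6
4,5
3,3,3
Counting gives 4.

4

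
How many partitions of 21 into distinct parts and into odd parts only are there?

8

They are:
21
17,3,1
15,5,1
13,7,1
13,5,3
11,9,1
11,7,3
9,7,5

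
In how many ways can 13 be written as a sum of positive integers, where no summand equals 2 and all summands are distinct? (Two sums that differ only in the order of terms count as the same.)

They are:
13
1, 12
3, 10
4, 9
1, 3, 9
5, 8
1, 4, 8
6, 7
1, 5, 7
3, 4, 6
1, 3, 4, 5

11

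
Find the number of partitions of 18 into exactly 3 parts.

There are too many to list fully; the first 12 (by largest part) are:
16,1,1
15,2,1
14,3,1
14,2,2
13,4,1
13,3,2
12,5,1
12,4,2
12,3,3
11,6,1
11,5,2
11,4,3
…and 15 more, for 27 total.

27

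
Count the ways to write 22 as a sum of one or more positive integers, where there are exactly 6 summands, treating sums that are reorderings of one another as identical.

136

Counting exhaustively, 136 partitions satisfy the conditions.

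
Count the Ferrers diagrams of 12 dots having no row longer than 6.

58

A partial list (first 12 by largest part):
6,6
1,5,6
2,4,6
1,1,4,6
3,3,6
1,2,3,6
1,1,1,3,6
2,2,2,6
1,1,2,2,6
1,1,1,1,2,6
1,1,1,1,1,1,6
2,5,5
…and 46 more, for 58 total.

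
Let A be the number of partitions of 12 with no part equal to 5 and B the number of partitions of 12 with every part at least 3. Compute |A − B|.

Partitions of 12 with no part equal to 5: 62.
Partitions of 12 with every part at least 3: 9.
|62 − 9| = 53.

53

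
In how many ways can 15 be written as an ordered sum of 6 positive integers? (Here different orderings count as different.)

2002

Place 5 bars in the 14 internal gaps of a row of 15 dots: C(14,5) = 2002.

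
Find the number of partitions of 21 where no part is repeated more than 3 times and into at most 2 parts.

11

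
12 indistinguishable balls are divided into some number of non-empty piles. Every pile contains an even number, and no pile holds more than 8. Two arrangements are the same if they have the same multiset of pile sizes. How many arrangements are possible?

Listing the qualifying partitions of 12:
8, 4
8, 2, 2
6, 6
6, 4, 2
6, 2, 2, 2
4, 4, 4
4, 4, 2, 2
4, 2, 2, 2, 2
2, 2, 2, 2, 2, 2

9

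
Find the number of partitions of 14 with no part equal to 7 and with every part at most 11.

Counting exhaustively, 116 partitions satisfy the conditions.

116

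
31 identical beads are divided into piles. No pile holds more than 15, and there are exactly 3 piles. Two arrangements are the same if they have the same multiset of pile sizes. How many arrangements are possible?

24

Enumerating:
15,15,1
15,14,2
15,13,3
15,12,4
15,11,5
15,10,6
15,9,7
15,8,8
14,14,3
14,13,4
14,12,5
14,11,6
14,10,7
14,9,8
13,13,5
13,12,6
13,11,7
13,10,8
13,9,9
12,12,7
12,11,8
12,10,9
11,11,9
11,10,10
Counting gives 24.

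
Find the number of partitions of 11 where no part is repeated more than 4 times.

A partial list (first 12 by largest part):
11
10,1
9,2
9,1,1
8,3
8,2,1
8,1,1,1
7,4
7,3,1
7,2,2
7,2,1,1
7,1,1,1,1
…and 32 more, for 44 total.

44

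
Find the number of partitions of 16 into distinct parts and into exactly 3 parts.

14

They are:
13 + 2 + 1
12 + 3 + 1
11 + 4 + 1
11 + 3 + 2
10 + 5 + 1
10 + 4 + 2
9 + 6 + 1
9 + 5 + 2
9 + 4 + 3
8 + 7 + 1
8 + 6 + 2
8 + 5 + 3
7 + 6 + 3
7 + 5 + 4
Counting gives 14.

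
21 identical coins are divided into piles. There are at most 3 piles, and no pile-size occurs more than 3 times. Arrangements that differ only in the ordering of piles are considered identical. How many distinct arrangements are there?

48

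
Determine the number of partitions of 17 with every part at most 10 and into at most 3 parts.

Listing the qualifying partitions of 17:
7+10
1+6+10
2+5+10
3+4+10
8+9
1+7+9
2+6+9
3+5+9
4+4+9
1+8+8
2+7+8
3+6+8
4+5+8
3+7+7
4+6+7
5+5+7
5+6+6

17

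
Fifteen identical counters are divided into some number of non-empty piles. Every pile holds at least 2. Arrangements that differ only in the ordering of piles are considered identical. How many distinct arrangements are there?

There are too many to list fully; the first 12 (by largest part) are:
15
2 + 13
3 + 12
4 + 11
2 + 2 + 11
5 + 10
2 + 3 + 10
6 + 9
2 + 4 + 9
3 + 3 + 9
2 + 2 + 2 + 9
7 + 8
…and 29 more, for 41 total.

41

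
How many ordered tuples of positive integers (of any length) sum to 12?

2048

The number of compositions of n is 2^(n−1); here 2^11 = 2048.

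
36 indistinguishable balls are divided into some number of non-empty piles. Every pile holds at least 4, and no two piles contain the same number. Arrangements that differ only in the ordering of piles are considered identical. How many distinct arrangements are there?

Enumerating by decreasing first part gives 120 partitions in all.

120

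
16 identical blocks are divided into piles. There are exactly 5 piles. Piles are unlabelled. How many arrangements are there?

37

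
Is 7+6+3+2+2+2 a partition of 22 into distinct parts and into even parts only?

The parts sum to 22, and the condition 'all summands are distinct' is violated.

No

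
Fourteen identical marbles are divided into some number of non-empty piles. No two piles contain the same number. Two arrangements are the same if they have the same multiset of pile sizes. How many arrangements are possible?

22

Listing the qualifying partitions of 14:
14
13, 1
12, 2
11, 3
11, 2, 1
10, 4
10, 3, 1
9, 5
9, 4, 1
9, 3, 2
8, 6
8, 5, 1
8, 4, 2
8, 3, 2, 1
7, 6, 1
7, 5, 2
7, 4, 3
7, 4, 2, 1
6, 5, 3
6, 5, 2, 1
6, 4, 3, 1
5, 4, 3, 2
Counting gives 22.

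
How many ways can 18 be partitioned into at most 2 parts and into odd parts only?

5

The partitions of 18 that satisfy the conditions:
1+17
3+15
5+13
7+11
9+9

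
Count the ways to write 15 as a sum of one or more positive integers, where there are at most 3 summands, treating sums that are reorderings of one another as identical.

A partial list (first 12 by largest part):
15
1,14
2,13
1,1,13
3,12
1,2,12
4,11
1,3,11
2,2,11
5,10
1,4,10
2,3,10
…and 15 more, for 27 total.

27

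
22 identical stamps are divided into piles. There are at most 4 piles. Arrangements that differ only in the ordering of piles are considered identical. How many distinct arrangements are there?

136

A full systematic count gives 136.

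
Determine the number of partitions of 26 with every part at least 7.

13

Enumerating:
26
19+7
18+8
17+9
16+10
15+11
14+12
13+13
12+7+7
11+8+7
10+9+7
10+8+8
9+9+8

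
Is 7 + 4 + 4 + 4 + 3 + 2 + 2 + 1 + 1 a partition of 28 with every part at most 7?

Yes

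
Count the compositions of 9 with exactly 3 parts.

28

Place 2 bars in the 8 internal gaps of a row of 9 dots: C(8,2) = 28.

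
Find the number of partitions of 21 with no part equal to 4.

495

Direct enumeration gives 495 partitions.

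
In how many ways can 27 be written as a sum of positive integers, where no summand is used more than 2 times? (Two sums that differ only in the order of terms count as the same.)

731

Systematic enumeration (by largest part, then next-largest, …) yields 731.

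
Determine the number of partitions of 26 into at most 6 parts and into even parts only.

71

Systematic enumeration (by largest part, then next-largest, …) yields 71.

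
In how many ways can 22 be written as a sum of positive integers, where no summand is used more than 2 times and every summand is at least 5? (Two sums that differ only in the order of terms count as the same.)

They are:
22
17,5
16,6
15,7
14,8
13,9
12,10
12,5,5
11,11
11,6,5
10,7,5
10,6,6
9,8,5
9,7,6
8,8,6
8,7,7
6,6,5,5

17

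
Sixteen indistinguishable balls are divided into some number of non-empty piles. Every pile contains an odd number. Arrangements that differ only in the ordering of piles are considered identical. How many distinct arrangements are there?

32

There are too many to list fully; the first 12 (by largest part) are:
15, 1
13, 3
13, 1, 1, 1
11, 5
11, 3, 1, 1
11, 1, 1, 1, 1, 1
9, 7
9, 5, 1, 1
9, 3, 3, 1
9, 3, 1, 1, 1, 1
9, 1, 1, 1, 1, 1, 1, 1
7, 7, 1, 1
…and 20 more, for 32 total.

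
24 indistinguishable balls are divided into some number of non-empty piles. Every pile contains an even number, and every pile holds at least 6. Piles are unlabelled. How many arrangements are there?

9

Listing the qualifying partitions of 24:
24
18 + 6
16 + 8
14 + 10
12 + 12
12 + 6 + 6
10 + 8 + 6
8 + 8 + 8
6 + 6 + 6 + 6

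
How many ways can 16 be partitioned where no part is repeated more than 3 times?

There are 132 such partitions.

132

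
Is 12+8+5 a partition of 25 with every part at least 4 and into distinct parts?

The parts sum to 25, and the condition 'every summand is at least 4' holds; the condition 'all summands are distinct' holds.

Yes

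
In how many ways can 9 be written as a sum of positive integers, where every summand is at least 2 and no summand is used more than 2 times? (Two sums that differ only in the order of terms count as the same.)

6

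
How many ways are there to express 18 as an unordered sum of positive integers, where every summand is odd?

46

A partial list (first 12 by largest part):
1, 17
3, 15
1, 1, 1, 15
5, 13
1, 1, 3, 13
1, 1, 1, 1, 1, 13
7, 11
1, 1, 5, 11
1, 3, 3, 11
1, 1, 1, 1, 3, 11
1, 1, 1, 1, 1, 1, 1, 11
9, 9
…and 34 more, for 46 total.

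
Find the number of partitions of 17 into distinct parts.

There are too many to list fully; the first 12 (by largest part) are:
17
16 + 1
15 + 2
14 + 3
14 + 2 + 1
13 + 4
13 + 3 + 1
12 + 5
12 + 4 + 1
12 + 3 + 2
11 + 6
11 + 5 + 1
…and 26 more, for 38 total.

38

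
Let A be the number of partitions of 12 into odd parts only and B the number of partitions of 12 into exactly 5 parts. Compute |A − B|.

2

Partitions of 12 into odd parts only: 15.
Partitions of 12 into exactly 5 parts: 13.
|15 − 13| = 2.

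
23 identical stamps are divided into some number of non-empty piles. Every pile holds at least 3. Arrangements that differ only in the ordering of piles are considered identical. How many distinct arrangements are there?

88

A full systematic count gives 88.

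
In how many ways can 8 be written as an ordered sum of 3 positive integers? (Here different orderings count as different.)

By stars and bars with positive parts, the count is C(7,2) = 21.

21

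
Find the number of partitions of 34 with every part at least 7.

42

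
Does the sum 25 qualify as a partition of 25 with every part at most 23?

No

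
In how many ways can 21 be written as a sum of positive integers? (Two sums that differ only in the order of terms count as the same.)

792

Enumerating by decreasing first part gives 792 partitions in all.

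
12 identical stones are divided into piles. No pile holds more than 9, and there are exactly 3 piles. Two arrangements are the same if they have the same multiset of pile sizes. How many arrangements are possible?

11

They are:
9+2+1
8+3+1
8+2+2
7+4+1
7+3+2
6+5+1
6+4+2
6+3+3
5+5+2
5+4+3
4+4+4
That's 11 in total.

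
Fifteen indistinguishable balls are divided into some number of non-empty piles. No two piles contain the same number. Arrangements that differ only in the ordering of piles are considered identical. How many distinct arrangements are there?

27

A partial list (first 12 by largest part):
15
14,1
13,2
12,3
12,2,1
11,4
11,3,1
10,5
10,4,1
10,3,2
9,6
9,5,1
…and 15 more, for 27 total.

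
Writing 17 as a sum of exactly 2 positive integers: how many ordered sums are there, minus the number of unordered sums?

8

Compositions: C(16,1) = 16.
Unordered (partitions into 2 parts): 8.
Difference: 16 − 8 = 8.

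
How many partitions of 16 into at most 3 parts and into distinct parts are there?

22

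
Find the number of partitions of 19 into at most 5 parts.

Systematic enumeration (by largest part, then next-largest, …) yields 164.

164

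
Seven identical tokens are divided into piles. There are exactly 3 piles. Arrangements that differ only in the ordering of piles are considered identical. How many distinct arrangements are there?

They are:
1+1+5
1+2+4
1+3+3
2+2+3

4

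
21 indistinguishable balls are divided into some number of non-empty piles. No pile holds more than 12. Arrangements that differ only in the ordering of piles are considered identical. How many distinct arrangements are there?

Systematic enumeration (by largest part, then next-largest, …) yields 725.

725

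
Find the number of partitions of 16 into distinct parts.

32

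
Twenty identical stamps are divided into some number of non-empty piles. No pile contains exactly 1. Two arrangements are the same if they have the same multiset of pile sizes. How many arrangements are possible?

137

A full systematic count gives 137.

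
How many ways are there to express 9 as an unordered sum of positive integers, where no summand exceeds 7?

28

There are too many to list fully; the first 12 (by largest part) are:
7, 2
7, 1, 1
6, 3
6, 2, 1
6, 1, 1, 1
5, 4
5, 3, 1
5, 2, 2
5, 2, 1, 1
5, 1, 1, 1, 1
4, 4, 1
4, 3, 2
…and 16 more, for 28 total.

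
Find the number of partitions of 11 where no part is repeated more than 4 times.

There are too many to list fully; the first 12 (by largest part) are:
11
10,1
9,2
9,1,1
8,3
8,2,1
8,1,1,1
7,4
7,3,1
7,2,2
7,2,1,1
7,1,1,1,1
…and 32 more, for 44 total.

44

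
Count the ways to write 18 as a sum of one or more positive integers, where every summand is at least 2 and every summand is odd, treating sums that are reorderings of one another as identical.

Listing the qualifying partitions of 18:
3 + 15
5 + 13
7 + 11
9 + 9
3 + 3 + 3 + 9
3 + 3 + 5 + 7
3 + 5 + 5 + 5
3 + 3 + 3 + 3 + 3 + 3

8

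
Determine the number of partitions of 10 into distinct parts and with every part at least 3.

Enumerating:
10
7,3
6,4
That's 3 in total.

3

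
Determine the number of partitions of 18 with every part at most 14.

378

Counting exhaustively, 378 partitions satisfy the conditions.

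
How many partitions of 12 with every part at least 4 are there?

5

The partitions of 12 that satisfy the conditions:
12
8+4
7+5
6+6
4+4+4
Counting gives 5.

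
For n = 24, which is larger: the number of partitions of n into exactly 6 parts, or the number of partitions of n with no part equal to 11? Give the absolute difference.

Partitions of 24 into exactly 6 parts: 199.
Partitions of 24 with no part equal to 11: 1474.
|199 − 1474| = 1275.

1275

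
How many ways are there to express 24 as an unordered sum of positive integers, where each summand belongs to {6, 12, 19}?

3

They are:
12,12
12,6,6
6,6,6,6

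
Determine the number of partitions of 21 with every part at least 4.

There are too many to list fully; the first 12 (by largest part) are:
21
4,17
5,16
6,15
7,14
8,13
4,4,13
9,12
4,5,12
10,11
4,6,11
5,5,11
…and 15 more, for 27 total.

27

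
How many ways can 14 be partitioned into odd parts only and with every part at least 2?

They are:
11+3
9+5
7+7
5+3+3+3
Counting gives 4.

4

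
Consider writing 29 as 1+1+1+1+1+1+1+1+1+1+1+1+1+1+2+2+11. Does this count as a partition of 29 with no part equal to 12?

The parts sum to 29, and the condition 'no summand equals 12' holds.

Yes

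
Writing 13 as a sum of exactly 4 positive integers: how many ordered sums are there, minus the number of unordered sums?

Compositions: C(12,3) = 220.
Unordered (partitions into 4 parts): 18.
Difference: 220 − 18 = 202.

202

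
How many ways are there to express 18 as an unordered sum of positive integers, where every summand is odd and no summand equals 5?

There are too many to list fully; the first 12 (by largest part) are:
17+1
15+3
15+1+1+1
13+3+1+1
13+1+1+1+1+1
11+7
11+3+3+1
11+3+1+1+1+1
11+1+1+1+1+1+1+1
9+9
9+7+1+1
9+3+3+3
…and 16 more, for 28 total.

28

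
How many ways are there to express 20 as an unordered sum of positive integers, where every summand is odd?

64

A partial list (first 12 by largest part):
19+1
17+3
17+1+1+1
15+5
15+3+1+1
15+1+1+1+1+1
13+7
13+5+1+1
13+3+3+1
13+3+1+1+1+1
13+1+1+1+1+1+1+1
11+9
…and 52 more, for 64 total.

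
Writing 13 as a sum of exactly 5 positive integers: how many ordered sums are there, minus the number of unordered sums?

477

Compositions: C(12,4) = 495.
Partitions of 13 into exactly 5 parts: 18.
Difference: 495 − 18 = 477.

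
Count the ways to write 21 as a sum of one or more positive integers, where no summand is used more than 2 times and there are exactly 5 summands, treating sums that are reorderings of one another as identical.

71

Enumerating by decreasing first part gives 71 partitions in all.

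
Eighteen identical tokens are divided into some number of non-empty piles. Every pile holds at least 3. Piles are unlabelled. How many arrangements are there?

A partial list (first 12 by largest part):
18
3+15
4+14
5+13
6+12
3+3+12
7+11
3+4+11
8+10
3+5+10
4+4+10
9+9
…and 21 more, for 33 total.

33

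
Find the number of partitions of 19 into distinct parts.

54

A partial list (first 12 by largest part):
19
1+18
2+17
3+16
1+2+16
4+15
1+3+15
5+14
1+4+14
2+3+14
6+13
1+5+13
…and 42 more, for 54 total.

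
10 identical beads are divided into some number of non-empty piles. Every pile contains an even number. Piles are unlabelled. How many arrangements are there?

7

The partitions of 10 that satisfy the conditions:
10
8,2
6,4
6,2,2
4,4,2
4,2,2,2
2,2,2,2,2
That's 7 in total.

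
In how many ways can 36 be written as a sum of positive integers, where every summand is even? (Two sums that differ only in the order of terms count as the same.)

Counting exhaustively, 385 partitions satisfy the conditions.

385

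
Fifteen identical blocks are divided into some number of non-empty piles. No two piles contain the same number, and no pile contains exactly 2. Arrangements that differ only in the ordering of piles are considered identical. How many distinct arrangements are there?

16

Listing the qualifying partitions of 15:
15
14,1
12,3
11,4
11,3,1
10,5
10,4,1
9,6
9,5,1
8,7
8,6,1
8,4,3
7,5,3
7,4,3,1
6,5,4
6,5,3,1
Counting gives 16.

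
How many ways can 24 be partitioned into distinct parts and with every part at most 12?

A partial list (first 12 by largest part):
12, 11, 1
12, 10, 2
12, 9, 3
12, 9, 2, 1
12, 8, 4
12, 8, 3, 1
12, 7, 5
12, 7, 4, 1
12, 7, 3, 2
12, 6, 5, 1
12, 6, 4, 2
12, 6, 3, 2, 1
…and 55 more, for 67 total.

67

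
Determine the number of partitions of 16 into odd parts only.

32

There are too many to list fully; the first 12 (by largest part) are:
15 + 1
13 + 3
13 + 1 + 1 + 1
11 + 5
11 + 3 + 1 + 1
11 + 1 + 1 + 1 + 1 + 1
9 + 7
9 + 5 + 1 + 1
9 + 3 + 3 + 1
9 + 3 + 1 + 1 + 1 + 1
9 + 1 + 1 + 1 + 1 + 1 + 1 + 1
7 + 7 + 1 + 1
…and 20 more, for 32 total.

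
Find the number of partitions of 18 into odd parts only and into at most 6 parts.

A partial list (first 12 by largest part):
17,1
15,3
15,1,1,1
13,5
13,3,1,1
13,1,1,1,1,1
11,7
11,5,1,1
11,3,3,1
11,3,1,1,1,1
9,9
9,7,1,1
…and 15 more, for 27 total.

27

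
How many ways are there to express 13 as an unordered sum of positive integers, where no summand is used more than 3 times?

There are too many to list fully; the first 12 (by largest part) are:
13
12, 1
11, 2
11, 1, 1
10, 3
10, 2, 1
10, 1, 1, 1
9, 4
9, 3, 1
9, 2, 2
9, 2, 1, 1
8, 5
…and 52 more, for 64 total.

64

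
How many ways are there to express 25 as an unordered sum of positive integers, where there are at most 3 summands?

A partial list (first 12 by largest part):
25
24 + 1
23 + 2
23 + 1 + 1
22 + 3
22 + 2 + 1
21 + 4
21 + 3 + 1
21 + 2 + 2
20 + 5
20 + 4 + 1
20 + 3 + 2
…and 53 more, for 65 total.

65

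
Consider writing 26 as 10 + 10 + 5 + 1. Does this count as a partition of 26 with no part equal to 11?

Yes

The parts sum to 26, and the condition 'no summand equals 11' holds.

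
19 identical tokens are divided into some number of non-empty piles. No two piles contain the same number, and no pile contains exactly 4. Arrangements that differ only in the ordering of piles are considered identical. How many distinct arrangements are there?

There are too many to list fully; the first 12 (by largest part) are:
19
18+1
17+2
16+3
16+2+1
15+3+1
14+5
14+3+2
13+6
13+5+1
13+3+2+1
12+7
…and 24 more, for 36 total.

36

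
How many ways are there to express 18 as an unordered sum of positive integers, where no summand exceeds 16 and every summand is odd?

45

There are too many to list fully; the first 12 (by largest part) are:
15+3
15+1+1+1
13+5
13+3+1+1
13+1+1+1+1+1
11+7
11+5+1+1
11+3+3+1
11+3+1+1+1+1
11+1+1+1+1+1+1+1
9+9
9+7+1+1
…and 33 more, for 45 total.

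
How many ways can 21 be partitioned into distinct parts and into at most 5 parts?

Systematic enumeration (by largest part, then next-largest, …) yields 75.

75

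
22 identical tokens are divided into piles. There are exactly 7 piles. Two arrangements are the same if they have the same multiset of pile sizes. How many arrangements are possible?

Counting exhaustively, 131 partitions satisfy the conditions.

131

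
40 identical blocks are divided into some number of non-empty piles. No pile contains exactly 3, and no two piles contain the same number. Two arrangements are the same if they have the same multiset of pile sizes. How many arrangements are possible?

Enumerating by decreasing first part gives 660 partitions in all.

660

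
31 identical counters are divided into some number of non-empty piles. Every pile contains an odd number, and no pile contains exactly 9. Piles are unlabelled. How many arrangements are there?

Direct enumeration gives 251 partitions.

251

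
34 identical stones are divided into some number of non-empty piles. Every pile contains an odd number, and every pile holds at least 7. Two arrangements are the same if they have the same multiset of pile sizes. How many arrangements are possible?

Listing the qualifying partitions of 34:
27+7
25+9
23+11
21+13
19+15
17+17
13+7+7+7
11+9+7+7
9+9+9+7

9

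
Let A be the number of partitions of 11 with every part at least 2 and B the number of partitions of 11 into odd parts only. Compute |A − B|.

Partitions of 11 with every part at least 2: 14.
Partitions of 11 into odd parts only: 12.
|14 − 12| = 2.

2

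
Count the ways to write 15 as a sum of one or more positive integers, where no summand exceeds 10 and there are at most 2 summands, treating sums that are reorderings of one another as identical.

Listing the qualifying partitions of 15:
10, 5
9, 6
8, 7
Counting gives 3.

3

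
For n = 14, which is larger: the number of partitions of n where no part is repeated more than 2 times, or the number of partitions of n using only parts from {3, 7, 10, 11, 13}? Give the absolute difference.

Partitions of 14 where no part is repeated more than 2 times: 57.
Partitions of 14 using only parts from {3, 7, 10, 11, 13}: 2.
|57 − 2| = 55.

55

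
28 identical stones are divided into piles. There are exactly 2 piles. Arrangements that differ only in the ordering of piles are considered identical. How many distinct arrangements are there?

They are:
27 + 1
26 + 2
25 + 3
24 + 4
23 + 5
22 + 6
21 + 7
20 + 8
19 + 9
18 + 10
17 + 11
16 + 12
15 + 13
14 + 14

14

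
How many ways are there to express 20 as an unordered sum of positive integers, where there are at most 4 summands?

A full systematic count gives 108.

108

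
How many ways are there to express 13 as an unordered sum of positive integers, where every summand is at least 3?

10

Enumerating:
13
10,3
9,4
8,5
7,6
7,3,3
6,4,3
5,5,3
5,4,4
4,3,3,3
That's 10 in total.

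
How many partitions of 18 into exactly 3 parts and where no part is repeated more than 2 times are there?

A partial list (first 12 by largest part):
16, 1, 1
15, 2, 1
14, 3, 1
14, 2, 2
13, 4, 1
13, 3, 2
12, 5, 1
12, 4, 2
12, 3, 3
11, 6, 1
11, 5, 2
11, 4, 3
…and 14 more, for 26 total.

26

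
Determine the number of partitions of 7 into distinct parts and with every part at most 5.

They are:
5,2
4,3
4,2,1
Counting gives 3.

3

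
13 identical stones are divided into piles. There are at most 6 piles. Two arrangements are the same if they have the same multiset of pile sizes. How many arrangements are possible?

71

There are 71 such partitions.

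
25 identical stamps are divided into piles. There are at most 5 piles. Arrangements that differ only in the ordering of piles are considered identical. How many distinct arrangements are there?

Enumerating by decreasing first part gives 377 partitions in all.

377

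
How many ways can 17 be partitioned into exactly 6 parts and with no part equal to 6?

34

A partial list (first 12 by largest part):
1+1+1+1+1+12
1+1+1+1+2+11
1+1+1+1+3+10
1+1+1+2+2+10
1+1+1+1+4+9
1+1+1+2+3+9
1+1+2+2+2+9
1+1+1+1+5+8
1+1+1+2+4+8
1+1+1+3+3+8
1+1+2+2+3+8
1+2+2+2+2+8
…and 22 more, for 34 total.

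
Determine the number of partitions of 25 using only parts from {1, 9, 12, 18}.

The partitions of 25 that satisfy the conditions:
18,1,1,1,1,1,1,1
12,12,1
12,9,1,1,1,1
12,1,1,1,1,1,1,1,1,1,1,1,1,1
9,9,1,1,1,1,1,1,1
9,1,1,1,1,1,1,1,1,1,1,1,1,1,1,1,1
1,1,1,1,1,1,1,1,1,1,1,1,1,1,1,1,1,1,1,1,1,1,1,1,1

7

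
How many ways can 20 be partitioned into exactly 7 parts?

82

Direct enumeration gives 82 partitions.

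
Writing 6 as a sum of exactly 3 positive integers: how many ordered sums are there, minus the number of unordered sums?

Compositions: C(5,2) = 10.
Unordered (partitions into 3 parts): 3.
Difference: 10 − 3 = 7.

7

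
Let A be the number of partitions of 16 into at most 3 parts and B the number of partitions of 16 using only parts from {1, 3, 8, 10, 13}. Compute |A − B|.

15

Partitions of 16 into at most 3 parts: 30.
Partitions of 16 using only parts from {1, 3, 8, 10, 13}: 15.
|30 − 15| = 15.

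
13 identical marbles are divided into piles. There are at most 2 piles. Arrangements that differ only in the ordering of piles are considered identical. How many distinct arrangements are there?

7

Enumerating:
13
12+1
11+2
10+3
9+4
8+5
7+6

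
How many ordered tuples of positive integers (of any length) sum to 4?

8

There are 3 gaps and each independently is a cut or not, giving 2^3 = 8.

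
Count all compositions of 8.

Each of the 7 gaps between 8 units is either a break or not: 2^7 = 128.

128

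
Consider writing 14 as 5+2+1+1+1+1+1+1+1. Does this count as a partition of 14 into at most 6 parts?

The parts sum to 14, and the condition 'there are at most 6 summands' is violated.

No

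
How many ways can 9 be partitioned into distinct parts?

The partitions of 9 that satisfy the conditions:
9
8, 1
7, 2
6, 3
6, 2, 1
5, 4
5, 3, 1
4, 3, 2
Counting gives 8.

8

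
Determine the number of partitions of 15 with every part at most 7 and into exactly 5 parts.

They are:
7, 5, 1, 1, 1
7, 4, 2, 1, 1
7, 3, 3, 1, 1
7, 3, 2, 2, 1
7, 2, 2, 2, 2
6, 6, 1, 1, 1
6, 5, 2, 1, 1
6, 4, 3, 1, 1
6, 4, 2, 2, 1
6, 3, 3, 2, 1
6, 3, 2, 2, 2
5, 5, 3, 1, 1
5, 5, 2, 2, 1
5, 4, 4, 1, 1
5, 4, 3, 2, 1
5, 4, 2, 2, 2
5, 3, 3, 3, 1
5, 3, 3, 2, 2
4, 4, 4, 2, 1
4, 4, 3, 3, 1
4, 4, 3, 2, 2
4, 3, 3, 3, 2
3, 3, 3, 3, 3
That's 23 in total.

23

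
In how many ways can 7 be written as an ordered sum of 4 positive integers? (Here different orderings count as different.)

20

A composition of 7 into 4 positive parts is chosen by placing 3 dividers among the 6 gaps between 7 units: C(6,3) = 20.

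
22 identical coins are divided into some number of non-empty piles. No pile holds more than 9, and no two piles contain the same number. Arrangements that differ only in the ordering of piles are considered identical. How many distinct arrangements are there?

Enumerating:
5 + 8 + 9
1 + 4 + 8 + 9
2 + 3 + 8 + 9
6 + 7 + 9
1 + 5 + 7 + 9
2 + 4 + 7 + 9
1 + 2 + 3 + 7 + 9
2 + 5 + 6 + 9
3 + 4 + 6 + 9
1 + 2 + 4 + 6 + 9
1 + 3 + 4 + 5 + 9
1 + 6 + 7 + 8
2 + 5 + 7 + 8
3 + 4 + 7 + 8
1 + 2 + 4 + 7 + 8
3 + 5 + 6 + 8
1 + 2 + 5 + 6 + 8
1 + 3 + 4 + 6 + 8
2 + 3 + 4 + 5 + 8
4 + 5 + 6 + 7
1 + 3 + 5 + 6 + 7
2 + 3 + 4 + 6 + 7
1 + 2 + 3 + 4 + 5 + 7

23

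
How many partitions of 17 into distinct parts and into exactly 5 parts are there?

Listing the qualifying partitions of 17:
7,4,3,2,1
6,5,3,2,1

2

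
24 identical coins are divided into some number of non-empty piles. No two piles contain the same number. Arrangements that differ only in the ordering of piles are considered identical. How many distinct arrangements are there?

There are 122 such partitions.

122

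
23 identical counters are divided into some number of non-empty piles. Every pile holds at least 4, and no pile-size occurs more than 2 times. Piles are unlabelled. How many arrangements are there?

A partial list (first 12 by largest part):
23
19,4
18,5
17,6
16,7
15,8
15,4,4
14,9
14,5,4
13,10
13,6,4
13,5,5
…and 21 more, for 33 total.

33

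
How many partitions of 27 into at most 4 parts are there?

Direct enumeration gives 225 partitions.

225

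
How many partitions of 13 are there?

A full systematic count gives 101.

101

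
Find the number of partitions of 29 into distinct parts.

256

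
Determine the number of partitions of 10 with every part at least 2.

12

The partitions of 10 that satisfy the conditions:
10
8,2
7,3
6,4
6,2,2
5,5
5,3,2
4,4,2
4,3,3
4,2,2,2
3,3,2,2
2,2,2,2,2
That's 12 in total.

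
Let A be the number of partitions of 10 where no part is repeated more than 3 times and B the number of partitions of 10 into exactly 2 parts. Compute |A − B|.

24

Partitions of 10 where no part is repeated more than 3 times: 29.
Partitions of 10 into exactly 2 parts: 5.
|29 − 5| = 24.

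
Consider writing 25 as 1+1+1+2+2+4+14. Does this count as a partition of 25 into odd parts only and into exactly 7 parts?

The parts sum to 25, and the condition 'every summand is odd' is violated.

No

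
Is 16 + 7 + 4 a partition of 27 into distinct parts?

Yes

The parts sum to 27, and the condition 'all summands are distinct' holds.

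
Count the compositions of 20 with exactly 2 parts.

A composition of 20 into 2 positive parts is chosen by placing 1 dividers among the 19 gaps between 20 units: C(19,1) = 19.

19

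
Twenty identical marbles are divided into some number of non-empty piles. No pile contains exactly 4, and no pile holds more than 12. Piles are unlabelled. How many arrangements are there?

358

Systematic enumeration (by largest part, then next-largest, …) yields 358.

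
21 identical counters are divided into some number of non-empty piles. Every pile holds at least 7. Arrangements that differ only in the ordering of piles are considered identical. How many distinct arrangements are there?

6

They are:
21
7+14
8+13
9+12
10+11
7+7+7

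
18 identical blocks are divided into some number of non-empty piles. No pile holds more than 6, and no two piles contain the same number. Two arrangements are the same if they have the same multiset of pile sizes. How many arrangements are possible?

2

Listing the qualifying partitions of 18:
3 + 4 + 5 + 6
1 + 2 + 4 + 5 + 6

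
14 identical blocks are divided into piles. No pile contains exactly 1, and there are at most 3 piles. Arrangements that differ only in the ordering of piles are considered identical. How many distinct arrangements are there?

Enumerating:
14
12+2
11+3
10+4
10+2+2
9+5
9+3+2
8+6
8+4+2
8+3+3
7+7
7+5+2
7+4+3
6+6+2
6+5+3
6+4+4
5+5+4
Counting gives 17.

17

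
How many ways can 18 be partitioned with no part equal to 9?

355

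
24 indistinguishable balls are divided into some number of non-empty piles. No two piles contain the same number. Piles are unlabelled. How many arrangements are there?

122

A full systematic count gives 122.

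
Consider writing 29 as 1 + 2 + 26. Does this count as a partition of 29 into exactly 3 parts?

Yes

The parts sum to 29, and the condition 'there are exactly 3 summands' holds.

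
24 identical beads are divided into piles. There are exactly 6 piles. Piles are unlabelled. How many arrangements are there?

There are 199 such partitions.

199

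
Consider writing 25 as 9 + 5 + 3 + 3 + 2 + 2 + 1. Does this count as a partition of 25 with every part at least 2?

No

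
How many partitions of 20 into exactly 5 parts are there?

Direct enumeration gives 84 partitions.

84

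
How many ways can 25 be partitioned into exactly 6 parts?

Systematic enumeration (by largest part, then next-largest, …) yields 235.

235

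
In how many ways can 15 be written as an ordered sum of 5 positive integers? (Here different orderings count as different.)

1001

By stars and bars with positive parts, the count is C(14,4) = 1001.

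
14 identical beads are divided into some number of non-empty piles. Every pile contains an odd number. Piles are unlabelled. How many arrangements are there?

Enumerating:
13 + 1
11 + 3
11 + 1 + 1 + 1
9 + 5
9 + 3 + 1 + 1
9 + 1 + 1 + 1 + 1 + 1
7 + 7
7 + 5 + 1 + 1
7 + 3 + 3 + 1
7 + 3 + 1 + 1 + 1 + 1
7 + 1 + 1 + 1 + 1 + 1 + 1 + 1
5 + 5 + 3 + 1
5 + 5 + 1 + 1 + 1 + 1
5 + 3 + 3 + 3
5 + 3 + 3 + 1 + 1 + 1
5 + 3 + 1 + 1 + 1 + 1 + 1 + 1
5 + 1 + 1 + 1 + 1 + 1 + 1 + 1 + 1 + 1
3 + 3 + 3 + 3 + 1 + 1
3 + 3 + 3 + 1 + 1 + 1 + 1 + 1
3 + 3 + 1 + 1 + 1 + 1 + 1 + 1 + 1 + 1
3 + 1 + 1 + 1 + 1 + 1 + 1 + 1 + 1 + 1 + 1 + 1
1 + 1 + 1 + 1 + 1 + 1 + 1 + 1 + 1 + 1 + 1 + 1 + 1 + 1

22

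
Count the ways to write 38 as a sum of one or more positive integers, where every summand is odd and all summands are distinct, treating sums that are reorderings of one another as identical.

There are too many to list fully; the first 12 (by largest part) are:
37+1
35+3
33+5
31+7
29+9
29+5+3+1
27+11
27+7+3+1
25+13
25+9+3+1
25+7+5+1
23+15
…and 25 more, for 37 total.

37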